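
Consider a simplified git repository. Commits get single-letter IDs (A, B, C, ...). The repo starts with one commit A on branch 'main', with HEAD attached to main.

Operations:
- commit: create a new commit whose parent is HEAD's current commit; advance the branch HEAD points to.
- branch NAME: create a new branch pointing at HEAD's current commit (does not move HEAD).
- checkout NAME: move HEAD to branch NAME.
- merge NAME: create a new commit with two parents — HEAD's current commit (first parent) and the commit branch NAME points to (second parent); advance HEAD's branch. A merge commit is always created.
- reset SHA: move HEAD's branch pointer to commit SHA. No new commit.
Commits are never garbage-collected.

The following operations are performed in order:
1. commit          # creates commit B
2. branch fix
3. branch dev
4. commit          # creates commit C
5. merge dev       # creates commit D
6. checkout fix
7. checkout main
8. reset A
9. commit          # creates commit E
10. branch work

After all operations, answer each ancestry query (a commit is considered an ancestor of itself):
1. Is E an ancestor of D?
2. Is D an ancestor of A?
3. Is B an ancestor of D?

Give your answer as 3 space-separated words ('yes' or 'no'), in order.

After op 1 (commit): HEAD=main@B [main=B]
After op 2 (branch): HEAD=main@B [fix=B main=B]
After op 3 (branch): HEAD=main@B [dev=B fix=B main=B]
After op 4 (commit): HEAD=main@C [dev=B fix=B main=C]
After op 5 (merge): HEAD=main@D [dev=B fix=B main=D]
After op 6 (checkout): HEAD=fix@B [dev=B fix=B main=D]
After op 7 (checkout): HEAD=main@D [dev=B fix=B main=D]
After op 8 (reset): HEAD=main@A [dev=B fix=B main=A]
After op 9 (commit): HEAD=main@E [dev=B fix=B main=E]
After op 10 (branch): HEAD=main@E [dev=B fix=B main=E work=E]
ancestors(D) = {A,B,C,D}; E in? no
ancestors(A) = {A}; D in? no
ancestors(D) = {A,B,C,D}; B in? yes

Answer: no no yes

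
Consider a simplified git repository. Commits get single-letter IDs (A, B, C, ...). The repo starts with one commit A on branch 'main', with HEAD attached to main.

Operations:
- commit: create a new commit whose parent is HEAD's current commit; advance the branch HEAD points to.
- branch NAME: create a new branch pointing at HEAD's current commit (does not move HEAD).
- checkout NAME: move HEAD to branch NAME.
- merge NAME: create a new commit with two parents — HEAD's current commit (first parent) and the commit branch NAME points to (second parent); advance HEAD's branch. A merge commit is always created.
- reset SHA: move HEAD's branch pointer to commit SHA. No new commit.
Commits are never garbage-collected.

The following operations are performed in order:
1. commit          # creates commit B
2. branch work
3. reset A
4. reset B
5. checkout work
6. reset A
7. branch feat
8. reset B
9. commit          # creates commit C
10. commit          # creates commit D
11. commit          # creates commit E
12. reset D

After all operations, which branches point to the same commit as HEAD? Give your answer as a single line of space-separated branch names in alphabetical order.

After op 1 (commit): HEAD=main@B [main=B]
After op 2 (branch): HEAD=main@B [main=B work=B]
After op 3 (reset): HEAD=main@A [main=A work=B]
After op 4 (reset): HEAD=main@B [main=B work=B]
After op 5 (checkout): HEAD=work@B [main=B work=B]
After op 6 (reset): HEAD=work@A [main=B work=A]
After op 7 (branch): HEAD=work@A [feat=A main=B work=A]
After op 8 (reset): HEAD=work@B [feat=A main=B work=B]
After op 9 (commit): HEAD=work@C [feat=A main=B work=C]
After op 10 (commit): HEAD=work@D [feat=A main=B work=D]
After op 11 (commit): HEAD=work@E [feat=A main=B work=E]
After op 12 (reset): HEAD=work@D [feat=A main=B work=D]

Answer: work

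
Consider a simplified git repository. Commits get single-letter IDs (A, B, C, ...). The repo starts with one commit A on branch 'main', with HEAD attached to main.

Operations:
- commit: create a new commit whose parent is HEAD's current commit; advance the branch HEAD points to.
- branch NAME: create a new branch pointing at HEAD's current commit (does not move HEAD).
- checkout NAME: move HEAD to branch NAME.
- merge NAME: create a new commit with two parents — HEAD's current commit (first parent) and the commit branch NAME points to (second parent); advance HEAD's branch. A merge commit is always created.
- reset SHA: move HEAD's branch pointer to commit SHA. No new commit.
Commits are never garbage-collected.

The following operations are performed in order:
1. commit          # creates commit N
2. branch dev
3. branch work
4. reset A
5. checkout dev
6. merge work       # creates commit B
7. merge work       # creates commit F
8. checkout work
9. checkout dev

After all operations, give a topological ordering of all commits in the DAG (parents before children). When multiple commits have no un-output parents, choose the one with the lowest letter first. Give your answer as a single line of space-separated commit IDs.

Answer: A N B F

Derivation:
After op 1 (commit): HEAD=main@N [main=N]
After op 2 (branch): HEAD=main@N [dev=N main=N]
After op 3 (branch): HEAD=main@N [dev=N main=N work=N]
After op 4 (reset): HEAD=main@A [dev=N main=A work=N]
After op 5 (checkout): HEAD=dev@N [dev=N main=A work=N]
After op 6 (merge): HEAD=dev@B [dev=B main=A work=N]
After op 7 (merge): HEAD=dev@F [dev=F main=A work=N]
After op 8 (checkout): HEAD=work@N [dev=F main=A work=N]
After op 9 (checkout): HEAD=dev@F [dev=F main=A work=N]
commit A: parents=[]
commit B: parents=['N', 'N']
commit F: parents=['B', 'N']
commit N: parents=['A']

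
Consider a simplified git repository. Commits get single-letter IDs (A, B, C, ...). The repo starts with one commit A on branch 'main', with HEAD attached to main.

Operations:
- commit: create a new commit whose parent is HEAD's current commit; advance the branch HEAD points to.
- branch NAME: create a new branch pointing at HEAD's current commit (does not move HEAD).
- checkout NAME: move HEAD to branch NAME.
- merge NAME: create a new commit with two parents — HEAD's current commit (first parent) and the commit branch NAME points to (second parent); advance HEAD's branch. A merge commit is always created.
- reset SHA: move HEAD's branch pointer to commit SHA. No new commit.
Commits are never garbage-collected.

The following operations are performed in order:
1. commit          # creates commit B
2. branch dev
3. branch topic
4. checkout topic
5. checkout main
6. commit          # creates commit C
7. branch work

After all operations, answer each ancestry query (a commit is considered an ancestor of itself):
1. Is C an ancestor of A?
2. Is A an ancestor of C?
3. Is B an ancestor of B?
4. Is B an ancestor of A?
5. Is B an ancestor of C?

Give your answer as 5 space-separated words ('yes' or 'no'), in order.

After op 1 (commit): HEAD=main@B [main=B]
After op 2 (branch): HEAD=main@B [dev=B main=B]
After op 3 (branch): HEAD=main@B [dev=B main=B topic=B]
After op 4 (checkout): HEAD=topic@B [dev=B main=B topic=B]
After op 5 (checkout): HEAD=main@B [dev=B main=B topic=B]
After op 6 (commit): HEAD=main@C [dev=B main=C topic=B]
After op 7 (branch): HEAD=main@C [dev=B main=C topic=B work=C]
ancestors(A) = {A}; C in? no
ancestors(C) = {A,B,C}; A in? yes
ancestors(B) = {A,B}; B in? yes
ancestors(A) = {A}; B in? no
ancestors(C) = {A,B,C}; B in? yes

Answer: no yes yes no yes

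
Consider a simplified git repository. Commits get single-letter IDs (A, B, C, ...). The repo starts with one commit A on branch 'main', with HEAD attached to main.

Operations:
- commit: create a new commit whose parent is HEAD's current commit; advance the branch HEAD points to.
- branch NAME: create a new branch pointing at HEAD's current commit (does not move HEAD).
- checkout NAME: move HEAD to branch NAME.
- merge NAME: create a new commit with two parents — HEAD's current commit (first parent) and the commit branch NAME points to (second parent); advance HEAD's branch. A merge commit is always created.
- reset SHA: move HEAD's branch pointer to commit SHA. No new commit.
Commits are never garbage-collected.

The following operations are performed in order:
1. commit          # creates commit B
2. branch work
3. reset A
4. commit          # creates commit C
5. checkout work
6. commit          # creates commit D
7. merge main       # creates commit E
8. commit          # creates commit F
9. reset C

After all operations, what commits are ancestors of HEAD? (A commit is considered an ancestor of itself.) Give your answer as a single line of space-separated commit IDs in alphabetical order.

Answer: A C

Derivation:
After op 1 (commit): HEAD=main@B [main=B]
After op 2 (branch): HEAD=main@B [main=B work=B]
After op 3 (reset): HEAD=main@A [main=A work=B]
After op 4 (commit): HEAD=main@C [main=C work=B]
After op 5 (checkout): HEAD=work@B [main=C work=B]
After op 6 (commit): HEAD=work@D [main=C work=D]
After op 7 (merge): HEAD=work@E [main=C work=E]
After op 8 (commit): HEAD=work@F [main=C work=F]
After op 9 (reset): HEAD=work@C [main=C work=C]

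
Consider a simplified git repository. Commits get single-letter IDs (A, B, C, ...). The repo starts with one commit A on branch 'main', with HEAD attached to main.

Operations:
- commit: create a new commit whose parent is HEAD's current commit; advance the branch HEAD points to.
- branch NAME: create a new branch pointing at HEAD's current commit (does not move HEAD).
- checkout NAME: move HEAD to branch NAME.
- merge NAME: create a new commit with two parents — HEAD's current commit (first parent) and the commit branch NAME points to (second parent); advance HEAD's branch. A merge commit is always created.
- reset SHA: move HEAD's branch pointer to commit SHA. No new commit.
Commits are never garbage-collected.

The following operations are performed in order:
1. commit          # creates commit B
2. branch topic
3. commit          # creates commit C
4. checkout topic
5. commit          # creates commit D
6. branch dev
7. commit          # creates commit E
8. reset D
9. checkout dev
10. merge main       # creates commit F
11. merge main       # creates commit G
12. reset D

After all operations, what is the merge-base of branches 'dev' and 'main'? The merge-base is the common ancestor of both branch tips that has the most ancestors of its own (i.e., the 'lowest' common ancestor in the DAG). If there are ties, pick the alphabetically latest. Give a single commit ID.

Answer: B

Derivation:
After op 1 (commit): HEAD=main@B [main=B]
After op 2 (branch): HEAD=main@B [main=B topic=B]
After op 3 (commit): HEAD=main@C [main=C topic=B]
After op 4 (checkout): HEAD=topic@B [main=C topic=B]
After op 5 (commit): HEAD=topic@D [main=C topic=D]
After op 6 (branch): HEAD=topic@D [dev=D main=C topic=D]
After op 7 (commit): HEAD=topic@E [dev=D main=C topic=E]
After op 8 (reset): HEAD=topic@D [dev=D main=C topic=D]
After op 9 (checkout): HEAD=dev@D [dev=D main=C topic=D]
After op 10 (merge): HEAD=dev@F [dev=F main=C topic=D]
After op 11 (merge): HEAD=dev@G [dev=G main=C topic=D]
After op 12 (reset): HEAD=dev@D [dev=D main=C topic=D]
ancestors(dev=D): ['A', 'B', 'D']
ancestors(main=C): ['A', 'B', 'C']
common: ['A', 'B']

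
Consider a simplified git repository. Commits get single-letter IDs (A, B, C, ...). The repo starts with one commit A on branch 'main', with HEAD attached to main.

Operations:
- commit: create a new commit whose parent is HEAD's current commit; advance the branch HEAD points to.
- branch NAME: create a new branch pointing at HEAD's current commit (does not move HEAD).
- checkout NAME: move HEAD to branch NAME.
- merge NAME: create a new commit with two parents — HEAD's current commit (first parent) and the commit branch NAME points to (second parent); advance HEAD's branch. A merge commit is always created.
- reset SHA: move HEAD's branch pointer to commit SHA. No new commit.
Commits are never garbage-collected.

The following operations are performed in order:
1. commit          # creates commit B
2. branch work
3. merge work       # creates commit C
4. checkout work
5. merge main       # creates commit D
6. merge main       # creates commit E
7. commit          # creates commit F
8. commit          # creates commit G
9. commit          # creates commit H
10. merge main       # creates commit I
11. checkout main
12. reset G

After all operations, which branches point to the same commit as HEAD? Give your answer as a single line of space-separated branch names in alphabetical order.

Answer: main

Derivation:
After op 1 (commit): HEAD=main@B [main=B]
After op 2 (branch): HEAD=main@B [main=B work=B]
After op 3 (merge): HEAD=main@C [main=C work=B]
After op 4 (checkout): HEAD=work@B [main=C work=B]
After op 5 (merge): HEAD=work@D [main=C work=D]
After op 6 (merge): HEAD=work@E [main=C work=E]
After op 7 (commit): HEAD=work@F [main=C work=F]
After op 8 (commit): HEAD=work@G [main=C work=G]
After op 9 (commit): HEAD=work@H [main=C work=H]
After op 10 (merge): HEAD=work@I [main=C work=I]
After op 11 (checkout): HEAD=main@C [main=C work=I]
After op 12 (reset): HEAD=main@G [main=G work=I]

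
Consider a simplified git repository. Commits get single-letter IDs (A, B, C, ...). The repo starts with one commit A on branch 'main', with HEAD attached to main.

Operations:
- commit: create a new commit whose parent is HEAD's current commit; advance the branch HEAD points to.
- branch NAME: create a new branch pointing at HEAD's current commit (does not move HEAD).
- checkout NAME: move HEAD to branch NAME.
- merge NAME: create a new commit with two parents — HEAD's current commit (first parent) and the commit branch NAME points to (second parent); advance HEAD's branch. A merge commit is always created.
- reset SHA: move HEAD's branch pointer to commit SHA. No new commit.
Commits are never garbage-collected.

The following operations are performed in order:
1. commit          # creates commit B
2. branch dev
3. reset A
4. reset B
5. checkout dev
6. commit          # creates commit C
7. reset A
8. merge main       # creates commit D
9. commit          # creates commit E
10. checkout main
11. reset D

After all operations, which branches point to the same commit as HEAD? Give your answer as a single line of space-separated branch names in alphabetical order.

Answer: main

Derivation:
After op 1 (commit): HEAD=main@B [main=B]
After op 2 (branch): HEAD=main@B [dev=B main=B]
After op 3 (reset): HEAD=main@A [dev=B main=A]
After op 4 (reset): HEAD=main@B [dev=B main=B]
After op 5 (checkout): HEAD=dev@B [dev=B main=B]
After op 6 (commit): HEAD=dev@C [dev=C main=B]
After op 7 (reset): HEAD=dev@A [dev=A main=B]
After op 8 (merge): HEAD=dev@D [dev=D main=B]
After op 9 (commit): HEAD=dev@E [dev=E main=B]
After op 10 (checkout): HEAD=main@B [dev=E main=B]
After op 11 (reset): HEAD=main@D [dev=E main=D]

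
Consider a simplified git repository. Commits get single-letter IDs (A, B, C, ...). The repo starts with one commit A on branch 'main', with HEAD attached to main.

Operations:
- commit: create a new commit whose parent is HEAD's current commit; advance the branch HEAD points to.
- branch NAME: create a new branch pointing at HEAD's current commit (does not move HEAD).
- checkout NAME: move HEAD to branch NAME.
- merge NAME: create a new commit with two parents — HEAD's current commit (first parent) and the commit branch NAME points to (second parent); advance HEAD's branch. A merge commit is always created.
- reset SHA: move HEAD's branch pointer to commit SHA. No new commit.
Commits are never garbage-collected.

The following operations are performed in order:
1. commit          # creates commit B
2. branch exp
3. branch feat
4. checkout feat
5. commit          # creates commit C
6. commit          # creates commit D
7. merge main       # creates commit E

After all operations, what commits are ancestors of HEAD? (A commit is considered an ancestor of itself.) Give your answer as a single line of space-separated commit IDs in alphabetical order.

Answer: A B C D E

Derivation:
After op 1 (commit): HEAD=main@B [main=B]
After op 2 (branch): HEAD=main@B [exp=B main=B]
After op 3 (branch): HEAD=main@B [exp=B feat=B main=B]
After op 4 (checkout): HEAD=feat@B [exp=B feat=B main=B]
After op 5 (commit): HEAD=feat@C [exp=B feat=C main=B]
After op 6 (commit): HEAD=feat@D [exp=B feat=D main=B]
After op 7 (merge): HEAD=feat@E [exp=B feat=E main=B]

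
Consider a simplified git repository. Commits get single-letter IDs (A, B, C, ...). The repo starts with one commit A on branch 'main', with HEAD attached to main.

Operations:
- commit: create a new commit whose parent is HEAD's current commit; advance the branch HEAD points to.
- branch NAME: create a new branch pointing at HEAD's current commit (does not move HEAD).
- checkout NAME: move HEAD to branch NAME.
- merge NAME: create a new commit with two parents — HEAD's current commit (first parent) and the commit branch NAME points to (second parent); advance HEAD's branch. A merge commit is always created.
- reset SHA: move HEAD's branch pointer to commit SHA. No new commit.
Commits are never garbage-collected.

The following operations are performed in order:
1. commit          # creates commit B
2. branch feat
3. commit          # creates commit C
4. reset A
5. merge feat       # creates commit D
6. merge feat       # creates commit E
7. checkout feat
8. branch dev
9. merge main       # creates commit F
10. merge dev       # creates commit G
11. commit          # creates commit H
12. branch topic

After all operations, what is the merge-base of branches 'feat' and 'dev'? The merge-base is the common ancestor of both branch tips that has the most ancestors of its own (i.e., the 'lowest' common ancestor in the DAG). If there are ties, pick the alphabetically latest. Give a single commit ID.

After op 1 (commit): HEAD=main@B [main=B]
After op 2 (branch): HEAD=main@B [feat=B main=B]
After op 3 (commit): HEAD=main@C [feat=B main=C]
After op 4 (reset): HEAD=main@A [feat=B main=A]
After op 5 (merge): HEAD=main@D [feat=B main=D]
After op 6 (merge): HEAD=main@E [feat=B main=E]
After op 7 (checkout): HEAD=feat@B [feat=B main=E]
After op 8 (branch): HEAD=feat@B [dev=B feat=B main=E]
After op 9 (merge): HEAD=feat@F [dev=B feat=F main=E]
After op 10 (merge): HEAD=feat@G [dev=B feat=G main=E]
After op 11 (commit): HEAD=feat@H [dev=B feat=H main=E]
After op 12 (branch): HEAD=feat@H [dev=B feat=H main=E topic=H]
ancestors(feat=H): ['A', 'B', 'D', 'E', 'F', 'G', 'H']
ancestors(dev=B): ['A', 'B']
common: ['A', 'B']

Answer: B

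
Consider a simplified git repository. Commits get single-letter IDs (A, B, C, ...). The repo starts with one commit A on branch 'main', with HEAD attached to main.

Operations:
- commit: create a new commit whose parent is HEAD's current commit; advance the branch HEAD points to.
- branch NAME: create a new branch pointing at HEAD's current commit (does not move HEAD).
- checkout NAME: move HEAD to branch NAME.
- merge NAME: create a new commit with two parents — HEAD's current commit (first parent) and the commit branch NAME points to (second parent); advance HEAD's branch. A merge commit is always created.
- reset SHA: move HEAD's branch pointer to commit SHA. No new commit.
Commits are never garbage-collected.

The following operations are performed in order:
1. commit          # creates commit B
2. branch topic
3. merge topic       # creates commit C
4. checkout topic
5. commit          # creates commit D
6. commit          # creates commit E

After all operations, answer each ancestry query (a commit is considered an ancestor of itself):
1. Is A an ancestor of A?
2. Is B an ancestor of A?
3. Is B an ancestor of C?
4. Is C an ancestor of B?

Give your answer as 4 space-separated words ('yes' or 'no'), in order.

Answer: yes no yes no

Derivation:
After op 1 (commit): HEAD=main@B [main=B]
After op 2 (branch): HEAD=main@B [main=B topic=B]
After op 3 (merge): HEAD=main@C [main=C topic=B]
After op 4 (checkout): HEAD=topic@B [main=C topic=B]
After op 5 (commit): HEAD=topic@D [main=C topic=D]
After op 6 (commit): HEAD=topic@E [main=C topic=E]
ancestors(A) = {A}; A in? yes
ancestors(A) = {A}; B in? no
ancestors(C) = {A,B,C}; B in? yes
ancestors(B) = {A,B}; C in? no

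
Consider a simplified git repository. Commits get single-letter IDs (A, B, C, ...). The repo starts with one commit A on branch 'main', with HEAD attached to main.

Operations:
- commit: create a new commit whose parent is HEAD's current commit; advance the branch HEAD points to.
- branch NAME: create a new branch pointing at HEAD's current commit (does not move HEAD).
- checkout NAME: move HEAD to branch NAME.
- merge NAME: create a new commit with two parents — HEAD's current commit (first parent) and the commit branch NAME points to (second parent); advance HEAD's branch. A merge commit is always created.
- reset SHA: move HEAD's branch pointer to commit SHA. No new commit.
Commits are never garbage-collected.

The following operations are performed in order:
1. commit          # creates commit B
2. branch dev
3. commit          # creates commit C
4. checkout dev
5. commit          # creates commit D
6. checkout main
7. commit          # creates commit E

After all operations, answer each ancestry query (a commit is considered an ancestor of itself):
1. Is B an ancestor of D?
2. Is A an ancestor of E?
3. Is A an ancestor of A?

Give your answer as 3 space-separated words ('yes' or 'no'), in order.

After op 1 (commit): HEAD=main@B [main=B]
After op 2 (branch): HEAD=main@B [dev=B main=B]
After op 3 (commit): HEAD=main@C [dev=B main=C]
After op 4 (checkout): HEAD=dev@B [dev=B main=C]
After op 5 (commit): HEAD=dev@D [dev=D main=C]
After op 6 (checkout): HEAD=main@C [dev=D main=C]
After op 7 (commit): HEAD=main@E [dev=D main=E]
ancestors(D) = {A,B,D}; B in? yes
ancestors(E) = {A,B,C,E}; A in? yes
ancestors(A) = {A}; A in? yes

Answer: yes yes yes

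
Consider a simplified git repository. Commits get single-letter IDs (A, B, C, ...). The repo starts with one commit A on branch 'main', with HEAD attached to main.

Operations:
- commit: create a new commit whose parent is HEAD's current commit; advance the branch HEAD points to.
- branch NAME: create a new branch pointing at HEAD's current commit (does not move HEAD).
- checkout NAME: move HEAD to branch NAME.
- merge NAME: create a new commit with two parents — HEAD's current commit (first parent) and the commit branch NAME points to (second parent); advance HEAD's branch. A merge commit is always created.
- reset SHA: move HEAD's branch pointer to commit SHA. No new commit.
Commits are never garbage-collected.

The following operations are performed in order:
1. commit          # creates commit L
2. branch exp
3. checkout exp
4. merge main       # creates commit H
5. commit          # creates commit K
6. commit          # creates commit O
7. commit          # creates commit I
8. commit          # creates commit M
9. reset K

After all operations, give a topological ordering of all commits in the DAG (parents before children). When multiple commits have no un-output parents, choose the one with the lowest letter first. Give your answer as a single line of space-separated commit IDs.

After op 1 (commit): HEAD=main@L [main=L]
After op 2 (branch): HEAD=main@L [exp=L main=L]
After op 3 (checkout): HEAD=exp@L [exp=L main=L]
After op 4 (merge): HEAD=exp@H [exp=H main=L]
After op 5 (commit): HEAD=exp@K [exp=K main=L]
After op 6 (commit): HEAD=exp@O [exp=O main=L]
After op 7 (commit): HEAD=exp@I [exp=I main=L]
After op 8 (commit): HEAD=exp@M [exp=M main=L]
After op 9 (reset): HEAD=exp@K [exp=K main=L]
commit A: parents=[]
commit H: parents=['L', 'L']
commit I: parents=['O']
commit K: parents=['H']
commit L: parents=['A']
commit M: parents=['I']
commit O: parents=['K']

Answer: A L H K O I M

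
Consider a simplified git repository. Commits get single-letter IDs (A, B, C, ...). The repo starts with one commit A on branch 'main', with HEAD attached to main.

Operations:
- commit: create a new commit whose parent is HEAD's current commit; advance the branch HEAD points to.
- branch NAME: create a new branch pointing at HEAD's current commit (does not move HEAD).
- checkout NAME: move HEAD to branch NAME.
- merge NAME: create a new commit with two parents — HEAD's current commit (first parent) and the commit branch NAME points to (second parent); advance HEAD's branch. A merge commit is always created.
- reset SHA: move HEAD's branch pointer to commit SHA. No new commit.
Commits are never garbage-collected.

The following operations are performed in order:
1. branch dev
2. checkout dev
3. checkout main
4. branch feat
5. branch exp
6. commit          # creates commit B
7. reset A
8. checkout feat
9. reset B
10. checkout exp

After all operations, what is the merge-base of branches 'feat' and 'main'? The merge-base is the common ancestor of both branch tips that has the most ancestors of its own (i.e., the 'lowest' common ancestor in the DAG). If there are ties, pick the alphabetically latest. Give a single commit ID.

After op 1 (branch): HEAD=main@A [dev=A main=A]
After op 2 (checkout): HEAD=dev@A [dev=A main=A]
After op 3 (checkout): HEAD=main@A [dev=A main=A]
After op 4 (branch): HEAD=main@A [dev=A feat=A main=A]
After op 5 (branch): HEAD=main@A [dev=A exp=A feat=A main=A]
After op 6 (commit): HEAD=main@B [dev=A exp=A feat=A main=B]
After op 7 (reset): HEAD=main@A [dev=A exp=A feat=A main=A]
After op 8 (checkout): HEAD=feat@A [dev=A exp=A feat=A main=A]
After op 9 (reset): HEAD=feat@B [dev=A exp=A feat=B main=A]
After op 10 (checkout): HEAD=exp@A [dev=A exp=A feat=B main=A]
ancestors(feat=B): ['A', 'B']
ancestors(main=A): ['A']
common: ['A']

Answer: A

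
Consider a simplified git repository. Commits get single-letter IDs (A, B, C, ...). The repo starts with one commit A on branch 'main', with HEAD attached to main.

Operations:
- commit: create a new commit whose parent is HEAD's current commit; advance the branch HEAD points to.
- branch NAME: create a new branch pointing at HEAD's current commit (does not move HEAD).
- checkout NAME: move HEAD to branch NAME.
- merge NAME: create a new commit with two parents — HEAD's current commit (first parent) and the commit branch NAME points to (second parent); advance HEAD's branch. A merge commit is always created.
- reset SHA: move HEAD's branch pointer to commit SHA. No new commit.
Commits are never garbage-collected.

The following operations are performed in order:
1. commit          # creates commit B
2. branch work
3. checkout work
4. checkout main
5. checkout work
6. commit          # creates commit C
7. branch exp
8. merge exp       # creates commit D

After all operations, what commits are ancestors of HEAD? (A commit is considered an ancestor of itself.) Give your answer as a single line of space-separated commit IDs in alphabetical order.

After op 1 (commit): HEAD=main@B [main=B]
After op 2 (branch): HEAD=main@B [main=B work=B]
After op 3 (checkout): HEAD=work@B [main=B work=B]
After op 4 (checkout): HEAD=main@B [main=B work=B]
After op 5 (checkout): HEAD=work@B [main=B work=B]
After op 6 (commit): HEAD=work@C [main=B work=C]
After op 7 (branch): HEAD=work@C [exp=C main=B work=C]
After op 8 (merge): HEAD=work@D [exp=C main=B work=D]

Answer: A B C D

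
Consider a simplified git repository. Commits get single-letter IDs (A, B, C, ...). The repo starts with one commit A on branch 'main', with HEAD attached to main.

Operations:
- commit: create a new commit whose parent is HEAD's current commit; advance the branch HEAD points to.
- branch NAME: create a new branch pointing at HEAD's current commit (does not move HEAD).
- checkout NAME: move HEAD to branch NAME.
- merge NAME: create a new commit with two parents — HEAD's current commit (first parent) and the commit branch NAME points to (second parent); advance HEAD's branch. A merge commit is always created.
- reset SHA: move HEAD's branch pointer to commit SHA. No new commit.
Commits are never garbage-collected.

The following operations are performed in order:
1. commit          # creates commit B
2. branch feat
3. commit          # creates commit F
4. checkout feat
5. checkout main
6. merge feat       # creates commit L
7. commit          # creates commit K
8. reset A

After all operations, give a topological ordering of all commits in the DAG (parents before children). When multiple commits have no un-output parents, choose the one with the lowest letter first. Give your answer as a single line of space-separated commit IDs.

After op 1 (commit): HEAD=main@B [main=B]
After op 2 (branch): HEAD=main@B [feat=B main=B]
After op 3 (commit): HEAD=main@F [feat=B main=F]
After op 4 (checkout): HEAD=feat@B [feat=B main=F]
After op 5 (checkout): HEAD=main@F [feat=B main=F]
After op 6 (merge): HEAD=main@L [feat=B main=L]
After op 7 (commit): HEAD=main@K [feat=B main=K]
After op 8 (reset): HEAD=main@A [feat=B main=A]
commit A: parents=[]
commit B: parents=['A']
commit F: parents=['B']
commit K: parents=['L']
commit L: parents=['F', 'B']

Answer: A B F L K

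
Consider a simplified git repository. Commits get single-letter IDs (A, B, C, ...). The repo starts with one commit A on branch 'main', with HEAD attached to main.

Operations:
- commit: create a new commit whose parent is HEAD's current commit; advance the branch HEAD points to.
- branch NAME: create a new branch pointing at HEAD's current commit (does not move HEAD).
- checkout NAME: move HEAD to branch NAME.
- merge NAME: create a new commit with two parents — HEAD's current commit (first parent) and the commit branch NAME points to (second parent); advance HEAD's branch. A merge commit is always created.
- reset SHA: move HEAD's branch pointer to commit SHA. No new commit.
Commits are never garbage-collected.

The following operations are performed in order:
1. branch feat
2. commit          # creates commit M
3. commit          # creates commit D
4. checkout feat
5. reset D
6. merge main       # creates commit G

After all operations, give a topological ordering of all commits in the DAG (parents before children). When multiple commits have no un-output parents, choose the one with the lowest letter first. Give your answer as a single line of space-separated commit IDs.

After op 1 (branch): HEAD=main@A [feat=A main=A]
After op 2 (commit): HEAD=main@M [feat=A main=M]
After op 3 (commit): HEAD=main@D [feat=A main=D]
After op 4 (checkout): HEAD=feat@A [feat=A main=D]
After op 5 (reset): HEAD=feat@D [feat=D main=D]
After op 6 (merge): HEAD=feat@G [feat=G main=D]
commit A: parents=[]
commit D: parents=['M']
commit G: parents=['D', 'D']
commit M: parents=['A']

Answer: A M D G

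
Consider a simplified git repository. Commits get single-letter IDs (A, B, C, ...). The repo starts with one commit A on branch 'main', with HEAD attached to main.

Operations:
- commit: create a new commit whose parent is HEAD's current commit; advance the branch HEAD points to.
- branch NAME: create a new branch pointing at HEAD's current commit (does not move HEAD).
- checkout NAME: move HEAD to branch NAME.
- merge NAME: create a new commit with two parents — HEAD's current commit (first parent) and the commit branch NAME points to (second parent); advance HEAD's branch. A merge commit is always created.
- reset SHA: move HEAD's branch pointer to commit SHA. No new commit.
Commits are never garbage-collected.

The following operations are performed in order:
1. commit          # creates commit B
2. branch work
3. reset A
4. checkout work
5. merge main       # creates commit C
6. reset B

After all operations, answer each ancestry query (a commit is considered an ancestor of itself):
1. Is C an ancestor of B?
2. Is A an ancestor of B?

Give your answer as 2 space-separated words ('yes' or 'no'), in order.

Answer: no yes

Derivation:
After op 1 (commit): HEAD=main@B [main=B]
After op 2 (branch): HEAD=main@B [main=B work=B]
After op 3 (reset): HEAD=main@A [main=A work=B]
After op 4 (checkout): HEAD=work@B [main=A work=B]
After op 5 (merge): HEAD=work@C [main=A work=C]
After op 6 (reset): HEAD=work@B [main=A work=B]
ancestors(B) = {A,B}; C in? no
ancestors(B) = {A,B}; A in? yes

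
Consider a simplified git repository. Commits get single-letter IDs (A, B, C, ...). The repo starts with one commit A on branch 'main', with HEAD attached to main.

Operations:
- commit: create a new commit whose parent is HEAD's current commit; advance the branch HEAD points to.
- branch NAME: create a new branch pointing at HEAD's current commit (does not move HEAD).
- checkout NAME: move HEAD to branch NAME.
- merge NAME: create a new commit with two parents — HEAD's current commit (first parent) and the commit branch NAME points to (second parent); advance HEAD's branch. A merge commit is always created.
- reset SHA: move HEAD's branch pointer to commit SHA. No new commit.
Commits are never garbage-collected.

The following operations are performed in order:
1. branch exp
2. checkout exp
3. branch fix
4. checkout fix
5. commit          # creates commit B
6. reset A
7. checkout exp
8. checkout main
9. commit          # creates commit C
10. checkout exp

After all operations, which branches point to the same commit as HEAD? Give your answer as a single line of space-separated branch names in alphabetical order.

Answer: exp fix

Derivation:
After op 1 (branch): HEAD=main@A [exp=A main=A]
After op 2 (checkout): HEAD=exp@A [exp=A main=A]
After op 3 (branch): HEAD=exp@A [exp=A fix=A main=A]
After op 4 (checkout): HEAD=fix@A [exp=A fix=A main=A]
After op 5 (commit): HEAD=fix@B [exp=A fix=B main=A]
After op 6 (reset): HEAD=fix@A [exp=A fix=A main=A]
After op 7 (checkout): HEAD=exp@A [exp=A fix=A main=A]
After op 8 (checkout): HEAD=main@A [exp=A fix=A main=A]
After op 9 (commit): HEAD=main@C [exp=A fix=A main=C]
After op 10 (checkout): HEAD=exp@A [exp=A fix=A main=C]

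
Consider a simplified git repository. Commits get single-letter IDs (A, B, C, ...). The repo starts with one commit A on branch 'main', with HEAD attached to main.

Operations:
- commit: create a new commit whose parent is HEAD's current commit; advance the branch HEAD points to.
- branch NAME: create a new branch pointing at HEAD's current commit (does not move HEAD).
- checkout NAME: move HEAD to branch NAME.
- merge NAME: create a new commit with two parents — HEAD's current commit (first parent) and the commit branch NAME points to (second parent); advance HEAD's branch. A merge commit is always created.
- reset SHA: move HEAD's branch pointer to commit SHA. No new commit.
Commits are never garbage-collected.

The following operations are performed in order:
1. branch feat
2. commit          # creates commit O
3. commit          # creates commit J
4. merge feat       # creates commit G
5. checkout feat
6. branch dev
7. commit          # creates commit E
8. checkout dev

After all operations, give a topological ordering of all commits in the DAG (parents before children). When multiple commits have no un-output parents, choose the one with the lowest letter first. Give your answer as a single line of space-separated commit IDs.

After op 1 (branch): HEAD=main@A [feat=A main=A]
After op 2 (commit): HEAD=main@O [feat=A main=O]
After op 3 (commit): HEAD=main@J [feat=A main=J]
After op 4 (merge): HEAD=main@G [feat=A main=G]
After op 5 (checkout): HEAD=feat@A [feat=A main=G]
After op 6 (branch): HEAD=feat@A [dev=A feat=A main=G]
After op 7 (commit): HEAD=feat@E [dev=A feat=E main=G]
After op 8 (checkout): HEAD=dev@A [dev=A feat=E main=G]
commit A: parents=[]
commit E: parents=['A']
commit G: parents=['J', 'A']
commit J: parents=['O']
commit O: parents=['A']

Answer: A E O J G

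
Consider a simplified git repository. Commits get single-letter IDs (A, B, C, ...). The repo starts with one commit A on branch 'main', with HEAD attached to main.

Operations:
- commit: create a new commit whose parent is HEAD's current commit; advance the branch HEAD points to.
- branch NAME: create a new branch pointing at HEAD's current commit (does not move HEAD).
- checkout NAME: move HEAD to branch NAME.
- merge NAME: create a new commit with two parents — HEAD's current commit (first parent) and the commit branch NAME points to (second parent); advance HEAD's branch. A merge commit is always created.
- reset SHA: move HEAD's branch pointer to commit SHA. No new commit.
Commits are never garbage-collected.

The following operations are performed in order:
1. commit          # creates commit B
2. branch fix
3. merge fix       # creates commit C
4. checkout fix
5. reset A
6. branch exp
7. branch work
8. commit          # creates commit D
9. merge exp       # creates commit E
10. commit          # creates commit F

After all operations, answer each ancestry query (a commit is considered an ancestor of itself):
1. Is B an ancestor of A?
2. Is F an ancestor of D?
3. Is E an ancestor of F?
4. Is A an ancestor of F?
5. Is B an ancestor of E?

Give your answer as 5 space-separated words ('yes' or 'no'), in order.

Answer: no no yes yes no

Derivation:
After op 1 (commit): HEAD=main@B [main=B]
After op 2 (branch): HEAD=main@B [fix=B main=B]
After op 3 (merge): HEAD=main@C [fix=B main=C]
After op 4 (checkout): HEAD=fix@B [fix=B main=C]
After op 5 (reset): HEAD=fix@A [fix=A main=C]
After op 6 (branch): HEAD=fix@A [exp=A fix=A main=C]
After op 7 (branch): HEAD=fix@A [exp=A fix=A main=C work=A]
After op 8 (commit): HEAD=fix@D [exp=A fix=D main=C work=A]
After op 9 (merge): HEAD=fix@E [exp=A fix=E main=C work=A]
After op 10 (commit): HEAD=fix@F [exp=A fix=F main=C work=A]
ancestors(A) = {A}; B in? no
ancestors(D) = {A,D}; F in? no
ancestors(F) = {A,D,E,F}; E in? yes
ancestors(F) = {A,D,E,F}; A in? yes
ancestors(E) = {A,D,E}; B in? no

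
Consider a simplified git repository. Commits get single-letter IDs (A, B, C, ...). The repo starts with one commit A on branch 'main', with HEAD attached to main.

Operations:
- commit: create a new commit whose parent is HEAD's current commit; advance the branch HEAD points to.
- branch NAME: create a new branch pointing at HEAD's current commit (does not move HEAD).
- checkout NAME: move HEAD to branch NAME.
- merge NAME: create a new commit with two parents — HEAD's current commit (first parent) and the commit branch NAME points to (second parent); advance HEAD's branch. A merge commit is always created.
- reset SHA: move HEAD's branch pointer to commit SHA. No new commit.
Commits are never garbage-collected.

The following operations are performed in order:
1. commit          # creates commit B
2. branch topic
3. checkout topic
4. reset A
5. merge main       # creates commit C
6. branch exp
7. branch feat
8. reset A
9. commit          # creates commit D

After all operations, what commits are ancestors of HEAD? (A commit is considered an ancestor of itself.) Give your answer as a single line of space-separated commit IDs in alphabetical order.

Answer: A D

Derivation:
After op 1 (commit): HEAD=main@B [main=B]
After op 2 (branch): HEAD=main@B [main=B topic=B]
After op 3 (checkout): HEAD=topic@B [main=B topic=B]
After op 4 (reset): HEAD=topic@A [main=B topic=A]
After op 5 (merge): HEAD=topic@C [main=B topic=C]
After op 6 (branch): HEAD=topic@C [exp=C main=B topic=C]
After op 7 (branch): HEAD=topic@C [exp=C feat=C main=B topic=C]
After op 8 (reset): HEAD=topic@A [exp=C feat=C main=B topic=A]
After op 9 (commit): HEAD=topic@D [exp=C feat=C main=B topic=D]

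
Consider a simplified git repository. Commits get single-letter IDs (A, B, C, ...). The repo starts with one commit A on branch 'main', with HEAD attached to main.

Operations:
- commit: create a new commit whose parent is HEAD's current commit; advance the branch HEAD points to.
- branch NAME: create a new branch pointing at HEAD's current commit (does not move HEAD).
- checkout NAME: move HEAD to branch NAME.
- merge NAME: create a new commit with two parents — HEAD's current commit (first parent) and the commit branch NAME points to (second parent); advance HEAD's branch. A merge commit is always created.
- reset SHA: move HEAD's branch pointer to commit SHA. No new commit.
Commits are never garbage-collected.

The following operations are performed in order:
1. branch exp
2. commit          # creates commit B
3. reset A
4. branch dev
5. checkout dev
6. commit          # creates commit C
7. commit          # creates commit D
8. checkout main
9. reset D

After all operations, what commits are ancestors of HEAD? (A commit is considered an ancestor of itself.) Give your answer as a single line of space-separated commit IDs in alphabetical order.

After op 1 (branch): HEAD=main@A [exp=A main=A]
After op 2 (commit): HEAD=main@B [exp=A main=B]
After op 3 (reset): HEAD=main@A [exp=A main=A]
After op 4 (branch): HEAD=main@A [dev=A exp=A main=A]
After op 5 (checkout): HEAD=dev@A [dev=A exp=A main=A]
After op 6 (commit): HEAD=dev@C [dev=C exp=A main=A]
After op 7 (commit): HEAD=dev@D [dev=D exp=A main=A]
After op 8 (checkout): HEAD=main@A [dev=D exp=A main=A]
After op 9 (reset): HEAD=main@D [dev=D exp=A main=D]

Answer: A C D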